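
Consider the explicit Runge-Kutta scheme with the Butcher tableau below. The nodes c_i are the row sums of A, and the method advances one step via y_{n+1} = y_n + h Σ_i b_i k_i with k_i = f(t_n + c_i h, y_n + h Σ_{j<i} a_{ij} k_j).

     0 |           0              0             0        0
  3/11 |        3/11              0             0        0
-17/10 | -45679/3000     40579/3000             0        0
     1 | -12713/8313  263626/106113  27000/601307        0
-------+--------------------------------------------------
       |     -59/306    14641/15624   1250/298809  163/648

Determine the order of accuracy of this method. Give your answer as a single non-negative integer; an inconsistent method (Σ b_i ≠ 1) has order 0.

b = (-59/306, 14641/15624, 1250/298809, 163/648)
c = (0, 3/11, -17/10, 1)
Ac = (0, 0, 3689/1000, 98/163)
Σ b_i: (-59/306)·1 + 14641/15624·1 + 1250/298809·1 + 163/648·1 = 1 ✓
b·c: 14641/15624·3/11 + 1250/298809·(-17/10) + 163/648·1 = 1/2 ✓
b·c²: 14641/15624·9/121 + 1250/298809·289/100 + 163/648·1 = 1/3 ✓
b·Ac: 1250/298809·3689/1000 + 163/648·98/163 = 1/6 ✓
b·c³: 14641/15624·27/1331 + 1250/298809·(-4913/1000) + 163/648·1 = 1/4 ✓
b·(c∘Ac): 1250/298809·(-62713/10000) + 163/648·98/163 = 1/8 ✓
b·Ac²: 1250/298809·11067/11000 + 163/648·564/1793 = 1/12 ✓
b·A²c: 163/648·27/163 = 1/24 ✓; 4 stages ⇒ order 4.

4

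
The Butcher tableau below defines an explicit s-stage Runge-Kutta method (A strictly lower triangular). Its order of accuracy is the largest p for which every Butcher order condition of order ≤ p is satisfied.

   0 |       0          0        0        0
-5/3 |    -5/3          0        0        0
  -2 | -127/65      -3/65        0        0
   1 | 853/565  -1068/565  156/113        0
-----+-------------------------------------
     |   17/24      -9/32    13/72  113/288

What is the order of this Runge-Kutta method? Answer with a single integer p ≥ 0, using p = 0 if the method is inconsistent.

b = (17/24, -9/32, 13/72, 113/288)
c = (0, -5/3, -2, 1)
Ac = (0, 0, 1/13, 44/113)
Σ b_i: 17/24·1 + (-9/32)·1 + 13/72·1 + 113/288·1 = 1 ✓
b·c: (-9/32)·(-5/3) + 13/72·(-2) + 113/288·1 = 1/2 ✓
b·c²: (-9/32)·25/9 + 13/72·4 + 113/288·1 = 1/3 ✓
b·Ac: 13/72·1/13 + 113/288·44/113 = 1/6 ✓
b·c³: (-9/32)·(-125/27) + 13/72·(-8) + 113/288·1 = 1/4 ✓
b·(c∘Ac): 13/72·(-2/13) + 113/288·44/113 = 1/8 ✓
b·Ac²: 13/72·(-5/39) + 113/288·92/339 = 1/12 ✓
b·A²c: 113/288·12/113 = 1/24 ✓; 4 stages ⇒ order 4.

4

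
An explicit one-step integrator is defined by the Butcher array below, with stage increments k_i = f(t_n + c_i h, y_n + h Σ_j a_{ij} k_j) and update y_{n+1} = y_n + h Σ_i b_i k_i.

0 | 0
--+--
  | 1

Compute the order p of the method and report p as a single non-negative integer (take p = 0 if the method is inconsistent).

1

b = (1)
c = (0)
Σ b_i: 1·1 = 1 ✓; 1 stage ⇒ order 1.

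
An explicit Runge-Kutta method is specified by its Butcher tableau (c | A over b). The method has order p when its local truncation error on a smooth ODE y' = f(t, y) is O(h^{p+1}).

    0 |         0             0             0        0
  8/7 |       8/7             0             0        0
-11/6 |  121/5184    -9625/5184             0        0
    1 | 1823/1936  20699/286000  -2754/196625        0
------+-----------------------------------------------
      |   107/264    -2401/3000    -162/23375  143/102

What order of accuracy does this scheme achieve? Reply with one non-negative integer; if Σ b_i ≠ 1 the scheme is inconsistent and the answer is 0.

b = (107/264, -2401/3000, -162/23375, 143/102)
c = (0, 8/7, -11/6, 1)
Ac = (0, 0, -1375/648, 31/286)
Σ b_i: 107/264·1 + (-2401/3000)·1 + (-162/23375)·1 + 143/102·1 = 1 ✓
b·c: (-2401/3000)·8/7 + (-162/23375)·(-11/6) + 143/102·1 = 1/2 ✓
b·c²: (-2401/3000)·64/49 + (-162/23375)·121/36 + 143/102·1 = 1/3 ✓
b·Ac: (-162/23375)·(-1375/648) + 143/102·31/286 = 1/6 ✓
b·c³: (-2401/3000)·512/343 + (-162/23375)·(-1331/216) + 143/102·1 = 1/4 ✓
b·(c∘Ac): (-162/23375)·15125/3888 + 143/102·31/286 = 1/8 ✓
b·Ac²: (-162/23375)·(-1375/567) + 143/102·95/2002 = 1/12 ✓
b·A²c: 143/102·17/572 = 1/24 ✓; 4 stages ⇒ order 4.

4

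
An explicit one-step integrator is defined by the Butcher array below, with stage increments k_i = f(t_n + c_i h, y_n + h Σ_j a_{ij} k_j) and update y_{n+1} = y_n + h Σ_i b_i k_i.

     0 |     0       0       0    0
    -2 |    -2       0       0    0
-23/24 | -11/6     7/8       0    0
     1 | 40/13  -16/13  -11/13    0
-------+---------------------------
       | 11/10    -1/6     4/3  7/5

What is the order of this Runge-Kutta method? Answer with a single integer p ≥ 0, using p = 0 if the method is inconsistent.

b = (11/10, -1/6, 4/3, 7/5)
c = (0, -2, -23/24, 1)
Ac = (0, 0, -7/4, 1021/312)
Σ b_i: 11/10·1 + (-1/6)·1 + 4/3·1 + 7/5·1 = 11/3 ≠ 1 ⇒ order 0.

0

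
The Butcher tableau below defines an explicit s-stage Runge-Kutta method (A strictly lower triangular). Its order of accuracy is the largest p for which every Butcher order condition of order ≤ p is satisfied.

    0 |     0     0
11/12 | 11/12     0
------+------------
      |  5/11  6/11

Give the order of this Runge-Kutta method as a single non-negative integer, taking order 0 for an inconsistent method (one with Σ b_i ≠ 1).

b = (5/11, 6/11)
c = (0, 11/12)
Σ b_i: 5/11·1 + 6/11·1 = 1 ✓
b·c: 6/11·11/12 = 1/2 ✓; 2 stages ⇒ order 2.

2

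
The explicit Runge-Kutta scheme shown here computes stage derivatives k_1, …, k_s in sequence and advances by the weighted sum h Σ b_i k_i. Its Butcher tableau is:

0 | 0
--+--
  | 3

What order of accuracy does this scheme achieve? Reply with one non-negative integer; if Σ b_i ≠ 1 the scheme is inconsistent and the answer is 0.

b = (3)
c = (0)
Σ b_i: 3·1 = 3 ≠ 1 ⇒ order 0.

0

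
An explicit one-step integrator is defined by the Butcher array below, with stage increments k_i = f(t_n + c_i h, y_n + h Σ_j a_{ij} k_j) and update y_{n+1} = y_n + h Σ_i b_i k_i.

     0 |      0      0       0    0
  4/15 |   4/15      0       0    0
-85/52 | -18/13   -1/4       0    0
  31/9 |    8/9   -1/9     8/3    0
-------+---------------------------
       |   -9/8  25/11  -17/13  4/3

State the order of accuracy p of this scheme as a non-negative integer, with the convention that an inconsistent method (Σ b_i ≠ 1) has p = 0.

0

b = (-9/8, 25/11, -17/13, 4/3)
c = (0, 4/15, -85/52, 31/9)
Ac = (0, 0, -1/15, -7702/1755)
Σ b_i: (-9/8)·1 + 25/11·1 + (-17/13)·1 + 4/3·1 = 4027/3432 ≠ 1 ⇒ order 0.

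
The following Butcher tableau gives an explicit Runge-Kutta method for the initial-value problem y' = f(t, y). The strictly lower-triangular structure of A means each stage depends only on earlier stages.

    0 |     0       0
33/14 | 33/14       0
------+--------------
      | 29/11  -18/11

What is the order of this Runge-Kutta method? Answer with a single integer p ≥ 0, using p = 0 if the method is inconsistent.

b = (29/11, -18/11)
c = (0, 33/14)
Σ b_i: 29/11·1 + (-18/11)·1 = 1 ✓
b·c: (-18/11)·33/14 = -27/7 ≠ 1/2 ⇒ order 1.

1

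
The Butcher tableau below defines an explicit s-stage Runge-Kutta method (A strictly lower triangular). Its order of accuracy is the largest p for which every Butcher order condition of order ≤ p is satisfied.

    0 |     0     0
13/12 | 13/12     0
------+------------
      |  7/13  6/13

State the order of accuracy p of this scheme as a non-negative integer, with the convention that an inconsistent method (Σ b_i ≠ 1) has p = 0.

b = (7/13, 6/13)
c = (0, 13/12)
Σ b_i: 7/13·1 + 6/13·1 = 1 ✓
b·c: 6/13·13/12 = 1/2 ✓; 2 stages ⇒ order 2.

2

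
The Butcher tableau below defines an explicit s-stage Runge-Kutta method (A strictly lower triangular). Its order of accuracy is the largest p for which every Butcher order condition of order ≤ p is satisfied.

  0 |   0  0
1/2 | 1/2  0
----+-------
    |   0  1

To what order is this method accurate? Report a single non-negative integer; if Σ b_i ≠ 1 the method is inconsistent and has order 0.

2

b = (0, 1)
c = (0, 1/2)
Σ b_i: 1·1 = 1 ✓
b·c: 1·1/2 = 1/2 ✓; 2 stages ⇒ order 2.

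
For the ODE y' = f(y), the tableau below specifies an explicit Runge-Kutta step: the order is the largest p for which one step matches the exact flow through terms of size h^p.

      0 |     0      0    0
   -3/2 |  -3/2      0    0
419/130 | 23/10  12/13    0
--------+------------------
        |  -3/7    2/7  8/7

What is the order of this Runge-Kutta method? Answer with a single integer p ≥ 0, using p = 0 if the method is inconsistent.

1

b = (-3/7, 2/7, 8/7)
c = (0, -3/2, 419/130)
Ac = (0, 0, -18/13)
Σ b_i: (-3/7)·1 + 2/7·1 + 8/7·1 = 1 ✓
b·c: 2/7·(-3/2) + 8/7·419/130 = 1481/455 ≠ 1/2 ⇒ order 1.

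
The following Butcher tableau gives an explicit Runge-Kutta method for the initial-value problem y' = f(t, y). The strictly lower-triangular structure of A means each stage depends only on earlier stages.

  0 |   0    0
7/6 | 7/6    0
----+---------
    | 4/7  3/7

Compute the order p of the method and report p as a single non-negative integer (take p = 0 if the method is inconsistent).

b = (4/7, 3/7)
c = (0, 7/6)
Σ b_i: 4/7·1 + 3/7·1 = 1 ✓
b·c: 3/7·7/6 = 1/2 ✓; 2 stages ⇒ order 2.

2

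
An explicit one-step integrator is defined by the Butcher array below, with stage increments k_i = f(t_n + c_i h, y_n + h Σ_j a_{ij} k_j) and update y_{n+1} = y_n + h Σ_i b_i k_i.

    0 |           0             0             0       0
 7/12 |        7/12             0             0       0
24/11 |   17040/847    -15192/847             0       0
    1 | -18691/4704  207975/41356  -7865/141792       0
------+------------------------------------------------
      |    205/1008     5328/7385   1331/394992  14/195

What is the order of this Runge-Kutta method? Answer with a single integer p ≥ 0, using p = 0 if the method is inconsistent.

b = (205/1008, 5328/7385, 1331/394992, 14/195)
c = (0, 7/12, 24/11, 1)
Ac = (0, 0, -1266/121, 45/16)
Σ b_i: 205/1008·1 + 5328/7385·1 + 1331/394992·1 + 14/195·1 = 1 ✓
b·c: 5328/7385·7/12 + 1331/394992·24/11 + 14/195·1 = 1/2 ✓
b·c²: 5328/7385·49/144 + 1331/394992·576/121 + 14/195·1 = 1/3 ✓
b·Ac: 1331/394992·(-1266/121) + 14/195·45/16 = 1/6 ✓
b·c³: 5328/7385·343/1728 + 1331/394992·13824/1331 + 14/195·1 = 1/4 ✓
b·(c∘Ac): 1331/394992·(-30384/1331) + 14/195·45/16 = 1/8 ✓
b·Ac²: 1331/394992·(-1477/242) + 14/195·1945/1344 = 1/12 ✓
b·A²c: 14/195·65/112 = 1/24 ✓; 4 stages ⇒ order 4.

4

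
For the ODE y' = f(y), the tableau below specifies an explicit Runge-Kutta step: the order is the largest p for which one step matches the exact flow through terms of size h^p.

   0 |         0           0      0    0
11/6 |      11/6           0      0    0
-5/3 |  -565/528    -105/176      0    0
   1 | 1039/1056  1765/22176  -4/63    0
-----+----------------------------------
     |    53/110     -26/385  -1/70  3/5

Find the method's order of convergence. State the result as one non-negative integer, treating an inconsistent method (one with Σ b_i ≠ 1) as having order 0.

b = (53/110, -26/385, -1/70, 3/5)
c = (0, 11/6, -5/3, 1)
Ac = (0, 0, -35/32, 145/576)
Σ b_i: 53/110·1 + (-26/385)·1 + (-1/70)·1 + 3/5·1 = 1 ✓
b·c: (-26/385)·11/6 + (-1/70)·(-5/3) + 3/5·1 = 1/2 ✓
b·c²: (-26/385)·121/36 + (-1/70)·25/9 + 3/5·1 = 1/3 ✓
b·Ac: (-1/70)·(-35/32) + 3/5·145/576 = 1/6 ✓
b·c³: (-26/385)·1331/216 + (-1/70)·(-125/27) + 3/5·1 = 1/4 ✓
b·(c∘Ac): (-1/70)·175/96 + 3/5·145/576 = 1/8 ✓
b·Ac²: (-1/70)·(-385/192) + 3/5·35/384 = 1/12 ✓
b·A²c: 3/5·5/72 = 1/24 ✓; 4 stages ⇒ order 4.

4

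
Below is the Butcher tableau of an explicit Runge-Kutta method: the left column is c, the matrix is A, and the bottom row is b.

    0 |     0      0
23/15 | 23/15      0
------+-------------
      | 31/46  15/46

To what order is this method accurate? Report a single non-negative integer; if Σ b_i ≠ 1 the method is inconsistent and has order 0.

b = (31/46, 15/46)
c = (0, 23/15)
Σ b_i: 31/46·1 + 15/46·1 = 1 ✓
b·c: 15/46·23/15 = 1/2 ✓; 2 stages ⇒ order 2.

2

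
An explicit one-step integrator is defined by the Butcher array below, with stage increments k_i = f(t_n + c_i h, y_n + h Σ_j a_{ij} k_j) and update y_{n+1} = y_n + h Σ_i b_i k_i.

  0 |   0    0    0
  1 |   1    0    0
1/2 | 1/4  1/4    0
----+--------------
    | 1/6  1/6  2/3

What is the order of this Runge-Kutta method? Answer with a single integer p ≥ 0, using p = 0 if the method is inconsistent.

b = (1/6, 1/6, 2/3)
c = (0, 1, 1/2)
Ac = (0, 0, 1/4)
Σ b_i: 1/6·1 + 1/6·1 + 2/3·1 = 1 ✓
b·c: 1/6·1 + 2/3·1/2 = 1/2 ✓
b·c²: 1/6·1 + 2/3·1/4 = 1/3 ✓
b·Ac: 2/3·1/4 = 1/6 ✓; 3 stages ⇒ order 3.

3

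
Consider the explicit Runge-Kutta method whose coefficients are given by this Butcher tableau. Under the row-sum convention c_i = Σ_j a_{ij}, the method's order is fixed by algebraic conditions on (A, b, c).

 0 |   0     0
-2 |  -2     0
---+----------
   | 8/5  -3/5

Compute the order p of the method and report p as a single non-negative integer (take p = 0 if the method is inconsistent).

b = (8/5, -3/5)
c = (0, -2)
Σ b_i: 8/5·1 + (-3/5)·1 = 1 ✓
b·c: (-3/5)·(-2) = 6/5 ≠ 1/2 ⇒ order 1.

1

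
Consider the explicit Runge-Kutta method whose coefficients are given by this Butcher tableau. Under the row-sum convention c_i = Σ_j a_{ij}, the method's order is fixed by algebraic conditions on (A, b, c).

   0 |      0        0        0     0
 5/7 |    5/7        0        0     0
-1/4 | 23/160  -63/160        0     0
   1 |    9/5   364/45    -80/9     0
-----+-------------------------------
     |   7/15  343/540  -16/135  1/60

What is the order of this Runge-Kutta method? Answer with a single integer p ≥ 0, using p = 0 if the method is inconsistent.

b = (7/15, 343/540, -16/135, 1/60)
c = (0, 5/7, -1/4, 1)
Ac = (0, 0, -9/32, 8)
Σ b_i: 7/15·1 + 343/540·1 + (-16/135)·1 + 1/60·1 = 1 ✓
b·c: 343/540·5/7 + (-16/135)·(-1/4) + 1/60·1 = 1/2 ✓
b·c²: 343/540·25/49 + (-16/135)·1/16 + 1/60·1 = 1/3 ✓
b·Ac: (-16/135)·(-9/32) + 1/60·8 = 1/6 ✓
b·c³: 343/540·125/343 + (-16/135)·(-1/64) + 1/60·1 = 1/4 ✓
b·(c∘Ac): (-16/135)·9/128 + 1/60·8 = 1/8 ✓
b·Ac²: (-16/135)·(-45/224) + 1/60·25/7 = 1/12 ✓
b·A²c: 1/60·5/2 = 1/24 ✓; 4 stages ⇒ order 4.

4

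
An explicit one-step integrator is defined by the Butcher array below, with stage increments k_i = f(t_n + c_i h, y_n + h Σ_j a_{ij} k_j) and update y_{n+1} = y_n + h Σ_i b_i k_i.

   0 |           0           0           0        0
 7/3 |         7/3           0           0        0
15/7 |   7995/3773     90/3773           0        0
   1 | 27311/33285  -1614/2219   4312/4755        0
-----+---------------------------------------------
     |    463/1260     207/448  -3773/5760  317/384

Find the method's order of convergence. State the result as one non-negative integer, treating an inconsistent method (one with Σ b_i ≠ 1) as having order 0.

4

b = (463/1260, 207/448, -3773/5760, 317/384)
c = (0, 7/3, 15/7, 1)
Ac = (0, 0, 30/539, 78/317)
Σ b_i: 463/1260·1 + 207/448·1 + (-3773/5760)·1 + 317/384·1 = 1 ✓
b·c: 207/448·7/3 + (-3773/5760)·15/7 + 317/384·1 = 1/2 ✓
b·c²: 207/448·49/9 + (-3773/5760)·225/49 + 317/384·1 = 1/3 ✓
b·Ac: (-3773/5760)·30/539 + 317/384·78/317 = 1/6 ✓
b·c³: 207/448·343/27 + (-3773/5760)·3375/343 + 317/384·1 = 1/4 ✓
b·(c∘Ac): (-3773/5760)·450/3773 + 317/384·78/317 = 1/8 ✓
b·Ac²: (-3773/5760)·10/77 + 317/384·194/951 = 1/12 ✓
b·A²c: 317/384·16/317 = 1/24 ✓; 4 stages ⇒ order 4.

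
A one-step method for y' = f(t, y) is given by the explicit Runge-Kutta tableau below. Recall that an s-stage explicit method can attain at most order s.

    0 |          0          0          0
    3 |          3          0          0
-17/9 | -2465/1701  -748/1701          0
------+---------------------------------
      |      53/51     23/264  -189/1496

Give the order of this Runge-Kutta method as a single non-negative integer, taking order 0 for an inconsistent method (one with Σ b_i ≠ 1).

3

b = (53/51, 23/264, -189/1496)
c = (0, 3, -17/9)
Ac = (0, 0, -748/567)
Σ b_i: 53/51·1 + 23/264·1 + (-189/1496)·1 = 1 ✓
b·c: 23/264·3 + (-189/1496)·(-17/9) = 1/2 ✓
b·c²: 23/264·9 + (-189/1496)·289/81 = 1/3 ✓
b·Ac: (-189/1496)·(-748/567) = 1/6 ✓; 3 stages ⇒ order 3.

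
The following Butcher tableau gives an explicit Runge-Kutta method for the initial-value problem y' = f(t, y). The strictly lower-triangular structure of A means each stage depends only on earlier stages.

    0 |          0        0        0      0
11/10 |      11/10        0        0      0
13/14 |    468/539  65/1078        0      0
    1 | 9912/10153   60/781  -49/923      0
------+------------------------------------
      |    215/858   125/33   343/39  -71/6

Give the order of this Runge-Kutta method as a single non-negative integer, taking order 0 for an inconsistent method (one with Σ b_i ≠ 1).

b = (215/858, 125/33, 343/39, -71/6)
c = (0, 11/10, 13/14, 1)
Ac = (0, 0, 13/196, 5/142)
Σ b_i: 215/858·1 + 125/33·1 + 343/39·1 + (-71/6)·1 = 1 ✓
b·c: 125/33·11/10 + 343/39·13/14 + (-71/6)·1 = 1/2 ✓
b·c²: 125/33·121/100 + 343/39·169/196 + (-71/6)·1 = 1/3 ✓
b·Ac: 343/39·13/196 + (-71/6)·5/142 = 1/6 ✓
b·c³: 125/33·1331/1000 + 343/39·2197/2744 + (-71/6)·1 = 1/4 ✓
b·(c∘Ac): 343/39·169/2744 + (-71/6)·5/142 = 1/8 ✓
b·Ac²: 343/39·143/1960 + (-71/6)·67/1420 = 1/12 ✓
b·A²c: (-71/6)·(-1/284) = 1/24 ✓; 4 stages ⇒ order 4.

4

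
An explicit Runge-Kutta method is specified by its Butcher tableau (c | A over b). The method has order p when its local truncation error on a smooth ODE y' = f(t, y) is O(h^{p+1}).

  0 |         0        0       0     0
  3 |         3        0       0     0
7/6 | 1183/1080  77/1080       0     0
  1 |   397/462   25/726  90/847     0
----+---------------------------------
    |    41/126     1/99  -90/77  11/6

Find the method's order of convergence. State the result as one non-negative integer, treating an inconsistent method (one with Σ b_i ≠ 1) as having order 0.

b = (41/126, 1/99, -90/77, 11/6)
c = (0, 3, 7/6, 1)
Ac = (0, 0, 77/360, 5/22)
Σ b_i: 41/126·1 + 1/99·1 + (-90/77)·1 + 11/6·1 = 1 ✓
b·c: 1/99·3 + (-90/77)·7/6 + 11/6·1 = 1/2 ✓
b·c²: 1/99·9 + (-90/77)·49/36 + 11/6·1 = 1/3 ✓
b·Ac: (-90/77)·77/360 + 11/6·5/22 = 1/6 ✓
b·c³: 1/99·27 + (-90/77)·343/216 + 11/6·1 = 1/4 ✓
b·(c∘Ac): (-90/77)·539/2160 + 11/6·5/22 = 1/8 ✓
b·Ac²: (-90/77)·77/120 + 11/6·5/11 = 1/12 ✓
b·A²c: 11/6·1/44 = 1/24 ✓; 4 stages ⇒ order 4.

4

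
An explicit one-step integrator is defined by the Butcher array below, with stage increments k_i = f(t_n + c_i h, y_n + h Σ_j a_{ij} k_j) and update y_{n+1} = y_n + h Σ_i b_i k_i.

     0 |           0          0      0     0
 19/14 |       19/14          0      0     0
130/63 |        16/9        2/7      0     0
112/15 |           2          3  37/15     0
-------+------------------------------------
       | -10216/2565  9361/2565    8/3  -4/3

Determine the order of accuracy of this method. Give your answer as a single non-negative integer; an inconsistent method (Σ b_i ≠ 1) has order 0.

2

b = (-10216/2565, 9361/2565, 8/3, -4/3)
c = (0, 19/14, 130/63, 112/15)
Ac = (0, 0, 19/49, 3463/378)
Σ b_i: (-10216/2565)·1 + 9361/2565·1 + 8/3·1 + (-4/3)·1 = 1 ✓
b·c: 9361/2565·19/14 + 8/3·130/63 + (-4/3)·112/15 = 1/2 ✓
b·c²: 9361/2565·361/196 + 8/3·16900/3969 + (-4/3)·12544/225 = -66986809/1190700 ≠ 1/3 ⇒ order 2.
b·Ac: 8/3·19/49 + (-4/3)·3463/378 = -44378/3969 ≠ 1/6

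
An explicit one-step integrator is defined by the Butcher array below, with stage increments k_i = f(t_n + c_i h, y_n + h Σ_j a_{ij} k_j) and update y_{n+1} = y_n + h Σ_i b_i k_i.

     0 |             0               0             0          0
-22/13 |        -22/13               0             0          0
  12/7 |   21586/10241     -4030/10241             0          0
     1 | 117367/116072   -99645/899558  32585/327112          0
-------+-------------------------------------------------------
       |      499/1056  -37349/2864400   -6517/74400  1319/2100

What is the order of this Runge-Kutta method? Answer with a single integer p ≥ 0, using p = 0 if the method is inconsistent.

b = (499/1056, -37349/2864400, -6517/74400, 1319/2100)
c = (0, -22/13, 12/7, 1)
Ac = (0, 0, 620/931, 945/2638)
Σ b_i: 499/1056·1 + (-37349/2864400)·1 + (-6517/74400)·1 + 1319/2100·1 = 1 ✓
b·c: (-37349/2864400)·(-22/13) + (-6517/74400)·12/7 + 1319/2100·1 = 1/2 ✓
b·c²: (-37349/2864400)·484/169 + (-6517/74400)·144/49 + 1319/2100·1 = 1/3 ✓
b·Ac: (-6517/74400)·620/931 + 1319/2100·945/2638 = 1/6 ✓
b·c³: (-37349/2864400)·(-10648/2197) + (-6517/74400)·1728/343 + 1319/2100·1 = 1/4 ✓
b·(c∘Ac): (-6517/74400)·7440/6517 + 1319/2100·945/2638 = 1/8 ✓
b·Ac²: (-6517/74400)·(-13640/12103) + 1319/2100·(-420/17147) = 1/12 ✓
b·A²c: 1319/2100·175/2638 = 1/24 ✓; 4 stages ⇒ order 4.

4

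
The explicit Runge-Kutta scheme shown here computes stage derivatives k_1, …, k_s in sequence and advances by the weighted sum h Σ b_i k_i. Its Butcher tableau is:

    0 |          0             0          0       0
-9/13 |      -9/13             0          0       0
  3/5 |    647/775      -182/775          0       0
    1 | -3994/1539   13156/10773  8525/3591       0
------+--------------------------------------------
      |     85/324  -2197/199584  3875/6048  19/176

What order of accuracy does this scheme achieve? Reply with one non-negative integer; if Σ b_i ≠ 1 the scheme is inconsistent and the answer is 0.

b = (85/324, -2197/199584, 3875/6048, 19/176)
c = (0, -9/13, 3/5, 1)
Ac = (0, 0, 126/775, 11/19)
Σ b_i: 85/324·1 + (-2197/199584)·1 + 3875/6048·1 + 19/176·1 = 1 ✓
b·c: (-2197/199584)·(-9/13) + 3875/6048·3/5 + 19/176·1 = 1/2 ✓
b·c²: (-2197/199584)·81/169 + 3875/6048·9/25 + 19/176·1 = 1/3 ✓
b·Ac: 3875/6048·126/775 + 19/176·11/19 = 1/6 ✓
b·c³: (-2197/199584)·(-729/2197) + 3875/6048·27/125 + 19/176·1 = 1/4 ✓
b·(c∘Ac): 3875/6048·378/3875 + 19/176·11/19 = 1/8 ✓
b·Ac²: 3875/6048·(-1134/10075) + 19/176·1067/741 = 1/12 ✓
b·A²c: 19/176·22/57 = 1/24 ✓; 4 stages ⇒ order 4.

4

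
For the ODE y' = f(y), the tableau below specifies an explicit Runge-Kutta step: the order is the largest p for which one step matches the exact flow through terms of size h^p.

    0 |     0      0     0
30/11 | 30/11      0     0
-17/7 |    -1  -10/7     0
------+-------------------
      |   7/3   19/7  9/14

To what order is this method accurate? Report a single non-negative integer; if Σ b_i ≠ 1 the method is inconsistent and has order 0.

b = (7/3, 19/7, 9/14)
c = (0, 30/11, -17/7)
Ac = (0, 0, -300/77)
Σ b_i: 7/3·1 + 19/7·1 + 9/14·1 = 239/42 ≠ 1 ⇒ order 0.

0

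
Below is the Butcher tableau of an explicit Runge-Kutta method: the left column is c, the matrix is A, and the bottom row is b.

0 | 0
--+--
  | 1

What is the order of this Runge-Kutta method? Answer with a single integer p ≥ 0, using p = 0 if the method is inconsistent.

b = (1)
c = (0)
Σ b_i: 1·1 = 1 ✓; 1 stage ⇒ order 1.

1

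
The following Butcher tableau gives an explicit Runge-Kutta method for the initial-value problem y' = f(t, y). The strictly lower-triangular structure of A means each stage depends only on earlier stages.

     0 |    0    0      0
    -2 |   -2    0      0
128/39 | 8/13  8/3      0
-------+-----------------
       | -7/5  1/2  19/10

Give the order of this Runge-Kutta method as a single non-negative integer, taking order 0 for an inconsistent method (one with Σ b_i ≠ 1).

1

b = (-7/5, 1/2, 19/10)
c = (0, -2, 128/39)
Ac = (0, 0, -16/3)
Σ b_i: (-7/5)·1 + 1/2·1 + 19/10·1 = 1 ✓
b·c: 1/2·(-2) + 19/10·128/39 = 1021/195 ≠ 1/2 ⇒ order 1.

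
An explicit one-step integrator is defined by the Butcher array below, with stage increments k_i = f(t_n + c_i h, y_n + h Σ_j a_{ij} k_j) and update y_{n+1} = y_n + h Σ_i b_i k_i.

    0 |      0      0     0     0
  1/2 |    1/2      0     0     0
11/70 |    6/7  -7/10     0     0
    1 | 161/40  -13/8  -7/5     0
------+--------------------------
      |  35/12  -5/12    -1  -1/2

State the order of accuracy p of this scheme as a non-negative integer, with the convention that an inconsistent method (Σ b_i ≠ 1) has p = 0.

b = (35/12, -5/12, -1, -1/2)
c = (0, 1/2, 11/70, 1)
Ac = (0, 0, -7/20, -413/400)
Σ b_i: 35/12·1 + (-5/12)·1 + (-1)·1 + (-1/2)·1 = 1 ✓
b·c: (-5/12)·1/2 + (-1)·11/70 + (-1/2)·1 = -727/840 ≠ 1/2 ⇒ order 1.

1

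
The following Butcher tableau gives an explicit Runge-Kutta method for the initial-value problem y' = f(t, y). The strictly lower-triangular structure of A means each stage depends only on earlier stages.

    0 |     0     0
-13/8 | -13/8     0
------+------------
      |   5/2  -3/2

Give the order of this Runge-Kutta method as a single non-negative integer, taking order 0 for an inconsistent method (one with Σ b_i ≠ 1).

1

b = (5/2, -3/2)
c = (0, -13/8)
Σ b_i: 5/2·1 + (-3/2)·1 = 1 ✓
b·c: (-3/2)·(-13/8) = 39/16 ≠ 1/2 ⇒ order 1.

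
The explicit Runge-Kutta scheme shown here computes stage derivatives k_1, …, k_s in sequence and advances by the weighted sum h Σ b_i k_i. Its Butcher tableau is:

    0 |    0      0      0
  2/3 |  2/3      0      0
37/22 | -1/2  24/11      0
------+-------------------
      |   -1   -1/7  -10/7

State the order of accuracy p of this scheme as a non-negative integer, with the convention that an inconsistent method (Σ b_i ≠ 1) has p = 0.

b = (-1, -1/7, -10/7)
c = (0, 2/3, 37/22)
Ac = (0, 0, 16/11)
Σ b_i: (-1)·1 + (-1/7)·1 + (-10/7)·1 = -18/7 ≠ 1 ⇒ order 0.

0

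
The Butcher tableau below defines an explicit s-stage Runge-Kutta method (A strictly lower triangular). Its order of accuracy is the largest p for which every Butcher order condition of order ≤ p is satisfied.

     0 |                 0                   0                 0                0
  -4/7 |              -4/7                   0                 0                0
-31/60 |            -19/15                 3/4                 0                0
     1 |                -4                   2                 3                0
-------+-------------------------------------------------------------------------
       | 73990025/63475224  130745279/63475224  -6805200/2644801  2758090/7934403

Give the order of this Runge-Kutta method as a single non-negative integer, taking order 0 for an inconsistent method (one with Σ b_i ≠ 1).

b = (73990025/63475224, 130745279/63475224, -6805200/2644801, 2758090/7934403)
c = (0, -4/7, -31/60, 1)
Ac = (0, 0, -3/7, -377/140)
Σ b_i: 73990025/63475224·1 + 130745279/63475224·1 + (-6805200/2644801)·1 + 2758090/7934403·1 = 1 ✓
b·c: 130745279/63475224·(-4/7) + (-6805200/2644801)·(-31/60) + 2758090/7934403·1 = 1/2 ✓
b·c²: 130745279/63475224·16/49 + (-6805200/2644801)·961/3600 + 2758090/7934403·1 = 1/3 ✓
b·Ac: (-6805200/2644801)·(-3/7) + 2758090/7934403·(-377/140) = 1/6 ✓
b·c³: 130745279/63475224·(-64/343) + (-6805200/2644801)·(-29791/216000) + 2758090/7934403·1 = 1060241047/3332449260 ≠ 1/4 ⇒ order 3.
b·(c∘Ac): (-6805200/2644801)·31/140 + 2758090/7934403·(-377/140) = -23895479/15868806 ≠ 1/8
b·Ac²: (-6805200/2644801)·12/49 + 2758090/7934403·85489/58800 = -831404057/6664898520 ≠ 1/12
b·A²c: 2758090/7934403·(-9/7) = -8274270/18513607 ≠ 1/24

3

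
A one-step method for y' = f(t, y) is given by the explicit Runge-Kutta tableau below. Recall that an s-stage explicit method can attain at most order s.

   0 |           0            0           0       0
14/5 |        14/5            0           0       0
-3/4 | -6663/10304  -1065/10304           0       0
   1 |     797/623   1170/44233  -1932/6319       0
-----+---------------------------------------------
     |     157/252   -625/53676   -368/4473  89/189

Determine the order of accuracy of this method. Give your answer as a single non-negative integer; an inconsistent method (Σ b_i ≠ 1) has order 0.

b = (157/252, -625/53676, -368/4473, 89/189)
c = (0, 14/5, -3/4, 1)
Ac = (0, 0, -213/736, 27/89)
Σ b_i: 157/252·1 + (-625/53676)·1 + (-368/4473)·1 + 89/189·1 = 1 ✓
b·c: (-625/53676)·14/5 + (-368/4473)·(-3/4) + 89/189·1 = 1/2 ✓
b·c²: (-625/53676)·196/25 + (-368/4473)·9/16 + 89/189·1 = 1/3 ✓
b·Ac: (-368/4473)·(-213/736) + 89/189·27/89 = 1/6 ✓
b·c³: (-625/53676)·2744/125 + (-368/4473)·(-27/64) + 89/189·1 = 1/4 ✓
b·(c∘Ac): (-368/4473)·639/2944 + 89/189·27/89 = 1/8 ✓
b·Ac²: (-368/4473)·(-1491/1840) + 89/189·63/1780 = 1/12 ✓
b·A²c: 89/189·63/712 = 1/24 ✓; 4 stages ⇒ order 4.

4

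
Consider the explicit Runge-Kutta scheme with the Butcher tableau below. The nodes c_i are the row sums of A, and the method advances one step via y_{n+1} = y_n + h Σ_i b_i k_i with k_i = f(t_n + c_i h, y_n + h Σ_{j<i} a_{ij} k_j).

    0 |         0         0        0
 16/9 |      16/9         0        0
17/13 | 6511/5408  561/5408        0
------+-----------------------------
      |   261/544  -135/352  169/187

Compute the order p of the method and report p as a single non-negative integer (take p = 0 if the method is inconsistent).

b = (261/544, -135/352, 169/187)
c = (0, 16/9, 17/13)
Ac = (0, 0, 187/1014)
Σ b_i: 261/544·1 + (-135/352)·1 + 169/187·1 = 1 ✓
b·c: (-135/352)·16/9 + 169/187·17/13 = 1/2 ✓
b·c²: (-135/352)·256/81 + 169/187·289/169 = 1/3 ✓
b·Ac: 169/187·187/1014 = 1/6 ✓; 3 stages ⇒ order 3.

3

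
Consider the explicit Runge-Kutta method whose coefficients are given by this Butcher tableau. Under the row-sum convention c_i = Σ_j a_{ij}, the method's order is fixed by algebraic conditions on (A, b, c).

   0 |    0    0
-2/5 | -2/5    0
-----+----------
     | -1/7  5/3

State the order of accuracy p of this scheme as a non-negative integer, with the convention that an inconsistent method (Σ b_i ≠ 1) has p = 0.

0

b = (-1/7, 5/3)
c = (0, -2/5)
Σ b_i: (-1/7)·1 + 5/3·1 = 32/21 ≠ 1 ⇒ order 0.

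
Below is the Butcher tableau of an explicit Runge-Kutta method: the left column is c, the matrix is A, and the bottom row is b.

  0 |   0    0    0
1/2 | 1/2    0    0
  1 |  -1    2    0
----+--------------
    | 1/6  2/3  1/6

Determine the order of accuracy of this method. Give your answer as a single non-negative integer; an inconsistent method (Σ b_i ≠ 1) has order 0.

b = (1/6, 2/3, 1/6)
c = (0, 1/2, 1)
Ac = (0, 0, 1)
Σ b_i: 1/6·1 + 2/3·1 + 1/6·1 = 1 ✓
b·c: 2/3·1/2 + 1/6·1 = 1/2 ✓
b·c²: 2/3·1/4 + 1/6·1 = 1/3 ✓
b·Ac: 1/6·1 = 1/6 ✓; 3 stages ⇒ order 3.

3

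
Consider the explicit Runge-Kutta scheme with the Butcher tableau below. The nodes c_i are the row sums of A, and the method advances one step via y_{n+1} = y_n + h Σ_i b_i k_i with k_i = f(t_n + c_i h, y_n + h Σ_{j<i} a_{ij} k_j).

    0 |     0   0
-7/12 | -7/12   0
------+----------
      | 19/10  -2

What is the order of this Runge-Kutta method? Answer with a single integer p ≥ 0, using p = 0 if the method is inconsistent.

0

b = (19/10, -2)
c = (0, -7/12)
Σ b_i: 19/10·1 + (-2)·1 = -1/10 ≠ 1 ⇒ order 0.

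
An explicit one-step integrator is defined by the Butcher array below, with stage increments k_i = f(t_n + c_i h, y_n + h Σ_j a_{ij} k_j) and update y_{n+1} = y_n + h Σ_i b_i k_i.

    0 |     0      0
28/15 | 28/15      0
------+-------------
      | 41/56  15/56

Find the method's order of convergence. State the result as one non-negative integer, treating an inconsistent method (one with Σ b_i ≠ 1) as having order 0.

b = (41/56, 15/56)
c = (0, 28/15)
Σ b_i: 41/56·1 + 15/56·1 = 1 ✓
b·c: 15/56·28/15 = 1/2 ✓; 2 stages ⇒ order 2.

2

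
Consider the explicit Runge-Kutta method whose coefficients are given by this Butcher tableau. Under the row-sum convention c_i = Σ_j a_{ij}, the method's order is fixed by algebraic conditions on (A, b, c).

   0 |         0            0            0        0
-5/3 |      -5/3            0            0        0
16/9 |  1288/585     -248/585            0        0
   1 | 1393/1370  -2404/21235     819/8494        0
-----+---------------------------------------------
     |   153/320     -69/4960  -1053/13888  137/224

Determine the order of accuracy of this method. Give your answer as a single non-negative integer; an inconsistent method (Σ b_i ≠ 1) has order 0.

4

b = (153/320, -69/4960, -1053/13888, 137/224)
c = (0, -5/3, 16/9, 1)
Ac = (0, 0, 248/351, 148/411)
Σ b_i: 153/320·1 + (-69/4960)·1 + (-1053/13888)·1 + 137/224·1 = 1 ✓
b·c: (-69/4960)·(-5/3) + (-1053/13888)·16/9 + 137/224·1 = 1/2 ✓
b·c²: (-69/4960)·25/9 + (-1053/13888)·256/81 + 137/224·1 = 1/3 ✓
b·Ac: (-1053/13888)·248/351 + 137/224·148/411 = 1/6 ✓
b·c³: (-69/4960)·(-125/27) + (-1053/13888)·4096/729 + 137/224·1 = 1/4 ✓
b·(c∘Ac): (-1053/13888)·3968/3159 + 137/224·148/411 = 1/8 ✓
b·Ac²: (-1053/13888)·(-1240/1053) + 137/224·(-4/411) = 1/12 ✓
b·A²c: 137/224·28/411 = 1/24 ✓; 4 stages ⇒ order 4.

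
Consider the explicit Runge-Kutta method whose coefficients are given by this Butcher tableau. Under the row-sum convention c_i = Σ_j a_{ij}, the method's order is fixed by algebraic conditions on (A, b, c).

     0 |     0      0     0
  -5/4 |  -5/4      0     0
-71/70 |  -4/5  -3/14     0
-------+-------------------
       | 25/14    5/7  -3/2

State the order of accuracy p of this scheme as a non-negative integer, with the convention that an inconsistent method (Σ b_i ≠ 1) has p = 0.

1

b = (25/14, 5/7, -3/2)
c = (0, -5/4, -71/70)
Ac = (0, 0, 15/56)
Σ b_i: 25/14·1 + 5/7·1 + (-3/2)·1 = 1 ✓
b·c: 5/7·(-5/4) + (-3/2)·(-71/70) = 22/35 ≠ 1/2 ⇒ order 1.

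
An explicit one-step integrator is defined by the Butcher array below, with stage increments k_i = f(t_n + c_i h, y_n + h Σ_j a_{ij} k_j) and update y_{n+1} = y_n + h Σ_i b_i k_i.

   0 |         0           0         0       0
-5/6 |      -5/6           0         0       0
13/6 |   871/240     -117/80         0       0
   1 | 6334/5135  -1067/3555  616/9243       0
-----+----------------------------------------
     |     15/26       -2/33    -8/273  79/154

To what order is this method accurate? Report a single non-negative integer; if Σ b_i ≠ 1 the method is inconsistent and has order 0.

4

b = (15/26, -2/33, -8/273, 79/154)
c = (0, -5/6, 13/6, 1)
Ac = (0, 0, 39/32, 187/474)
Σ b_i: 15/26·1 + (-2/33)·1 + (-8/273)·1 + 79/154·1 = 1 ✓
b·c: (-2/33)·(-5/6) + (-8/273)·13/6 + 79/154·1 = 1/2 ✓
b·c²: (-2/33)·25/36 + (-8/273)·169/36 + 79/154·1 = 1/3 ✓
b·Ac: (-8/273)·39/32 + 79/154·187/474 = 1/6 ✓
b·c³: (-2/33)·(-125/216) + (-8/273)·2197/216 + 79/154·1 = 1/4 ✓
b·(c∘Ac): (-8/273)·169/64 + 79/154·187/474 = 1/8 ✓
b·Ac²: (-8/273)·(-65/64) + 79/154·33/316 = 1/12 ✓
b·A²c: 79/154·77/948 = 1/24 ✓; 4 stages ⇒ order 4.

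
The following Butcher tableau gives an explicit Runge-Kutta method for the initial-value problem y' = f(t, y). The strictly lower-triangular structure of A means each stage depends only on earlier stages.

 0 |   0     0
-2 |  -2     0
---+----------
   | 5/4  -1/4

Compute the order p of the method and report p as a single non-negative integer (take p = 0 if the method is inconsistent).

2

b = (5/4, -1/4)
c = (0, -2)
Σ b_i: 5/4·1 + (-1/4)·1 = 1 ✓
b·c: (-1/4)·(-2) = 1/2 ✓; 2 stages ⇒ order 2.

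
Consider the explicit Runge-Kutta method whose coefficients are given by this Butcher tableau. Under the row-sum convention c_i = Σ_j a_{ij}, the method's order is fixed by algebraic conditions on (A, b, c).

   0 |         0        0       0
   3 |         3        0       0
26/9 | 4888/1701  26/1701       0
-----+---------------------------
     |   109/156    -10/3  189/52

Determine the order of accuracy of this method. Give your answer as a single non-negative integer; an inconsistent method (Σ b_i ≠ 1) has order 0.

b = (109/156, -10/3, 189/52)
c = (0, 3, 26/9)
Ac = (0, 0, 26/567)
Σ b_i: 109/156·1 + (-10/3)·1 + 189/52·1 = 1 ✓
b·c: (-10/3)·3 + 189/52·26/9 = 1/2 ✓
b·c²: (-10/3)·9 + 189/52·676/81 = 1/3 ✓
b·Ac: 189/52·26/567 = 1/6 ✓; 3 stages ⇒ order 3.

3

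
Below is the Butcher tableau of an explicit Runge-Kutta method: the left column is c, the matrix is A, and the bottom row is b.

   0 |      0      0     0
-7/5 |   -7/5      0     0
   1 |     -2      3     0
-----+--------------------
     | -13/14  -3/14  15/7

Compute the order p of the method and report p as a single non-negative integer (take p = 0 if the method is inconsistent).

b = (-13/14, -3/14, 15/7)
c = (0, -7/5, 1)
Ac = (0, 0, -21/5)
Σ b_i: (-13/14)·1 + (-3/14)·1 + 15/7·1 = 1 ✓
b·c: (-3/14)·(-7/5) + 15/7·1 = 171/70 ≠ 1/2 ⇒ order 1.

1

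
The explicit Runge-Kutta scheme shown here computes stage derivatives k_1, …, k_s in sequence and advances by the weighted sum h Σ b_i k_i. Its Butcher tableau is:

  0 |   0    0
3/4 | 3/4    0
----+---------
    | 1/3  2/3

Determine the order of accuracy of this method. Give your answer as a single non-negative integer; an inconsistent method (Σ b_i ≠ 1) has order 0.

b = (1/3, 2/3)
c = (0, 3/4)
Σ b_i: 1/3·1 + 2/3·1 = 1 ✓
b·c: 2/3·3/4 = 1/2 ✓; 2 stages ⇒ order 2.

2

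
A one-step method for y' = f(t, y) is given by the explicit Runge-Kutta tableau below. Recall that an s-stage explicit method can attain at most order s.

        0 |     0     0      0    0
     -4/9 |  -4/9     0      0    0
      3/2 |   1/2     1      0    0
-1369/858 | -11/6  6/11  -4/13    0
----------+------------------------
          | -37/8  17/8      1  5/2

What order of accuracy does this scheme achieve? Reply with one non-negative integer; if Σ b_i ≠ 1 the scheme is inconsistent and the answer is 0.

b = (-37/8, 17/8, 1, 5/2)
c = (0, -4/9, 3/2, -1369/858)
Ac = (0, 0, -4/9, -302/429)
Σ b_i: (-37/8)·1 + 17/8·1 + 1·1 + 5/2·1 = 1 ✓
b·c: 17/8·(-4/9) + 1·3/2 + 5/2·(-1369/858) = -17675/5148 ≠ 1/2 ⇒ order 1.

1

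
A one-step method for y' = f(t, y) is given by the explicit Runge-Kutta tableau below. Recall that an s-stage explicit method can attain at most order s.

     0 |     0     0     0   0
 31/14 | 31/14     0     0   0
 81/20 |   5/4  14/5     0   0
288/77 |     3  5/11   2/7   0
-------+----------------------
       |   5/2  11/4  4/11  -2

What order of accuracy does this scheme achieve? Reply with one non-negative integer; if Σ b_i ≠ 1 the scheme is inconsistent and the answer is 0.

b = (5/2, 11/4, 4/11, -2)
c = (0, 31/14, 81/20, 288/77)
Ac = (0, 0, 31/5, 119/55)
Σ b_i: 5/2·1 + 11/4·1 + 4/11·1 + (-2)·1 = 159/44 ≠ 1 ⇒ order 0.

0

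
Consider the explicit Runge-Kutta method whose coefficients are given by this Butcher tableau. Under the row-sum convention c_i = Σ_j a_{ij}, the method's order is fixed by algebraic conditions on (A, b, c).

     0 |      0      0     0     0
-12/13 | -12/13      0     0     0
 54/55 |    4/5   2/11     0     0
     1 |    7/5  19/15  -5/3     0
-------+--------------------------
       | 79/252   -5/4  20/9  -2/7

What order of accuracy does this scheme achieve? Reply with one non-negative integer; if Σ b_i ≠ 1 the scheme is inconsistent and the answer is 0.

1

b = (79/252, -5/4, 20/9, -2/7)
c = (0, -12/13, 54/55, 1)
Ac = (0, 0, -24/143, -2006/715)
Σ b_i: 79/252·1 + (-5/4)·1 + 20/9·1 + (-2/7)·1 = 1 ✓
b·c: (-5/4)·(-12/13) + 20/9·54/55 + (-2/7)·1 = 3053/1001 ≠ 1/2 ⇒ order 1.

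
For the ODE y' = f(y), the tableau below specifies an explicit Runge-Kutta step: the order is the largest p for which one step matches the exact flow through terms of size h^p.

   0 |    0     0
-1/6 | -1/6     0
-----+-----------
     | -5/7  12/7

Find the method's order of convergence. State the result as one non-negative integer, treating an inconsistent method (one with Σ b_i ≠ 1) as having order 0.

b = (-5/7, 12/7)
c = (0, -1/6)
Σ b_i: (-5/7)·1 + 12/7·1 = 1 ✓
b·c: 12/7·(-1/6) = -2/7 ≠ 1/2 ⇒ order 1.

1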